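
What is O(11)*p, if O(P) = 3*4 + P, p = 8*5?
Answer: 920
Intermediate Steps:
p = 40
O(P) = 12 + P
O(11)*p = (12 + 11)*40 = 23*40 = 920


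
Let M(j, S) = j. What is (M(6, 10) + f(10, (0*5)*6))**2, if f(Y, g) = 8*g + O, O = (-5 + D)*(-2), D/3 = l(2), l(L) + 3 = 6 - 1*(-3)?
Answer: 400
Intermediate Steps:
l(L) = 6 (l(L) = -3 + (6 - 1*(-3)) = -3 + (6 + 3) = -3 + 9 = 6)
D = 18 (D = 3*6 = 18)
O = -26 (O = (-5 + 18)*(-2) = 13*(-2) = -26)
f(Y, g) = -26 + 8*g (f(Y, g) = 8*g - 26 = -26 + 8*g)
(M(6, 10) + f(10, (0*5)*6))**2 = (6 + (-26 + 8*((0*5)*6)))**2 = (6 + (-26 + 8*(0*6)))**2 = (6 + (-26 + 8*0))**2 = (6 + (-26 + 0))**2 = (6 - 26)**2 = (-20)**2 = 400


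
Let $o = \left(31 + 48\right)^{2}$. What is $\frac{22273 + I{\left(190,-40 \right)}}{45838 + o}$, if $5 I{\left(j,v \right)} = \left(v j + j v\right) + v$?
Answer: $\frac{19225}{52079} \approx 0.36915$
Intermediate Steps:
$o = 6241$ ($o = 79^{2} = 6241$)
$I{\left(j,v \right)} = \frac{v}{5} + \frac{2 j v}{5}$ ($I{\left(j,v \right)} = \frac{\left(v j + j v\right) + v}{5} = \frac{\left(j v + j v\right) + v}{5} = \frac{2 j v + v}{5} = \frac{v + 2 j v}{5} = \frac{v}{5} + \frac{2 j v}{5}$)
$\frac{22273 + I{\left(190,-40 \right)}}{45838 + o} = \frac{22273 + \frac{1}{5} \left(-40\right) \left(1 + 2 \cdot 190\right)}{45838 + 6241} = \frac{22273 + \frac{1}{5} \left(-40\right) \left(1 + 380\right)}{52079} = \left(22273 + \frac{1}{5} \left(-40\right) 381\right) \frac{1}{52079} = \left(22273 - 3048\right) \frac{1}{52079} = 19225 \cdot \frac{1}{52079} = \frac{19225}{52079}$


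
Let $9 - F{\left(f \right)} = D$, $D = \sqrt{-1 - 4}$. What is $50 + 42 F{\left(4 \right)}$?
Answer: $428 - 42 i \sqrt{5} \approx 428.0 - 93.915 i$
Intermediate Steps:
$D = i \sqrt{5}$ ($D = \sqrt{-5} = i \sqrt{5} \approx 2.2361 i$)
$F{\left(f \right)} = 9 - i \sqrt{5}$
$50 + 42 F{\left(4 \right)} = 50 + 42 \left(9 - i \sqrt{5}\right) = 50 + \left(378 - 42 i \sqrt{5}\right) = 428 - 42 i \sqrt{5}$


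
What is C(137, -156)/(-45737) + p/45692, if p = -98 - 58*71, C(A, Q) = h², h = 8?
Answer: -48937870/522453751 ≈ -0.093669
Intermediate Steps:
C(A, Q) = 64 (C(A, Q) = 8² = 64)
p = -4216 (p = -98 - 4118 = -4216)
C(137, -156)/(-45737) + p/45692 = 64/(-45737) - 4216/45692 = 64*(-1/45737) - 4216*1/45692 = -64/45737 - 1054/11423 = -48937870/522453751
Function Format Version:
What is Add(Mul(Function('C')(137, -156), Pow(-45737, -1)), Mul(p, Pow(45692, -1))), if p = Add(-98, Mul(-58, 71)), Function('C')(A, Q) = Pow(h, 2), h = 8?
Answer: Rational(-48937870, 522453751) ≈ -0.093669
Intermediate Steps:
Function('C')(A, Q) = 64 (Function('C')(A, Q) = Pow(8, 2) = 64)
p = -4216 (p = Add(-98, -4118) = -4216)
Add(Mul(Function('C')(137, -156), Pow(-45737, -1)), Mul(p, Pow(45692, -1))) = Add(Mul(64, Pow(-45737, -1)), Mul(-4216, Pow(45692, -1))) = Add(Mul(64, Rational(-1, 45737)), Mul(-4216, Rational(1, 45692))) = Add(Rational(-64, 45737), Rational(-1054, 11423)) = Rational(-48937870, 522453751)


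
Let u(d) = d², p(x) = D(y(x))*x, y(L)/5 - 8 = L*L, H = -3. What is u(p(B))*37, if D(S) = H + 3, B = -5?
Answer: 0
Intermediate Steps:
y(L) = 40 + 5*L² (y(L) = 40 + 5*(L*L) = 40 + 5*L²)
D(S) = 0 (D(S) = -3 + 3 = 0)
p(x) = 0 (p(x) = 0*x = 0)
u(p(B))*37 = 0²*37 = 0*37 = 0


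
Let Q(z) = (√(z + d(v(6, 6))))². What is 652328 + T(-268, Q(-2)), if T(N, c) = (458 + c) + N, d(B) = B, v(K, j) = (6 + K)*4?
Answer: 652564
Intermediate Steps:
v(K, j) = 24 + 4*K
Q(z) = 48 + z (Q(z) = (√(z + (24 + 4*6)))² = (√(z + (24 + 24)))² = (√(z + 48))² = (√(48 + z))² = 48 + z)
T(N, c) = 458 + N + c
652328 + T(-268, Q(-2)) = 652328 + (458 - 268 + (48 - 2)) = 652328 + (458 - 268 + 46) = 652328 + 236 = 652564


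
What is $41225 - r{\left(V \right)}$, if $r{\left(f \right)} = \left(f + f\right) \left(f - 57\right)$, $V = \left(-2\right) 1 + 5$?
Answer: $41549$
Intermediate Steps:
$V = 3$ ($V = -2 + 5 = 3$)
$r{\left(f \right)} = 2 f \left(-57 + f\right)$
$41225 - r{\left(V \right)} = 41225 - 2 \cdot 3 \left(-57 + 3\right) = 41225 - 2 \cdot 3 \left(-54\right) = 41225 - -324 = 41225 + 324 = 41549$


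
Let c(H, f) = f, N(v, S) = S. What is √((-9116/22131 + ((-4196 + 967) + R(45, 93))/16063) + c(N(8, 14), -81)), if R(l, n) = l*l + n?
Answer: I*√1144114899625205614/118496751 ≈ 9.0267*I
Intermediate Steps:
R(l, n) = n + l² (R(l, n) = l² + n = n + l²)
√((-9116/22131 + ((-4196 + 967) + R(45, 93))/16063) + c(N(8, 14), -81)) = √((-9116/22131 + ((-4196 + 967) + (93 + 45²))/16063) - 81) = √((-9116*1/22131 + (-3229 + (93 + 2025))*(1/16063)) - 81) = √((-9116/22131 + (-3229 + 2118)*(1/16063)) - 81) = √((-9116/22131 - 1111*1/16063) - 81) = √((-9116/22131 - 1111/16063) - 81) = √(-171017849/355490253 - 81) = √(-28965728342/355490253) = I*√1144114899625205614/118496751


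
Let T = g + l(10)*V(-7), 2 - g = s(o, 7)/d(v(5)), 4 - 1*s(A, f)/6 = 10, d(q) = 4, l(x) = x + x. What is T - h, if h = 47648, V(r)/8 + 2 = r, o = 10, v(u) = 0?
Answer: -49077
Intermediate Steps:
l(x) = 2*x
V(r) = -16 + 8*r
s(A, f) = -36 (s(A, f) = 24 - 6*10 = 24 - 60 = -36)
g = 11 (g = 2 - (-36)/4 = 2 - 1*(-9) = 2 + 9 = 11)
T = -1429 (T = 11 + (2*10)*(-16 + 8*(-7)) = 11 + 20*(-16 - 56) = 11 + 20*(-72) = 11 - 1440 = -1429)
T - h = -1429 - 1*47648 = -1429 - 47648 = -49077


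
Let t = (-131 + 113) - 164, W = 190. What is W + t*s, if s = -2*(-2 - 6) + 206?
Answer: -40214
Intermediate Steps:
t = -182 (t = -18 - 164 = -182)
s = 222 (s = -2*(-8) + 206 = 16 + 206 = 222)
W + t*s = 190 - 182*222 = 190 - 40404 = -40214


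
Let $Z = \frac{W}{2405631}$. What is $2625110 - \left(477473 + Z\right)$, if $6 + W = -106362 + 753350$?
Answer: $\frac{5166421496965}{2405631} \approx 2.1476 \cdot 10^{6}$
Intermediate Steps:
$W = 646982$ ($W = -6 + \left(-106362 + 753350\right) = -6 + 646988 = 646982$)
$Z = \frac{646982}{2405631} \approx 0.26894$
$2625110 - \left(477473 + Z\right) = 2625110 - \left(477473 + \frac{646982}{2405631}\right) = 2625110 - \frac{1148624497445}{2405631} = \frac{5166421496965}{2405631}$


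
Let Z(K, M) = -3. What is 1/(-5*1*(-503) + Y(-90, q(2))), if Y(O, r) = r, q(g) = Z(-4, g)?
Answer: 1/2512 ≈ 0.00039809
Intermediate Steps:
q(g) = -3
1/(-5*1*(-503) + Y(-90, q(2))) = 1/(-5*1*(-503) - 3) = 1/(-5*(-503) - 3) = 1/(2515 - 3) = 1/2512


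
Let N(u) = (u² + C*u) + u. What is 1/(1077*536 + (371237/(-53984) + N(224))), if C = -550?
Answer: 53984/27233045211 ≈ 1.9823e-6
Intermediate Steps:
N(u) = u² - 549*u (N(u) = (u² - 550*u) + u = u² - 549*u)
1/(1077*536 + (371237/(-53984) + N(224))) = 1/(1077*536 + (371237/(-53984) + 224*(-549 + 224))) = 1/(577272 + (371237*(-1/53984) + 224*(-325))) = 1/(577272 + (-371237/53984 - 72800)) = 1/(577272 - 3930406437/53984) = 1/(27233045211/53984) = 53984/27233045211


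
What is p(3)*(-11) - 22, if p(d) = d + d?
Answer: -88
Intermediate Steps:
p(d) = 2*d
p(3)*(-11) - 22 = (2*3)*(-11) - 22 = 6*(-11) - 22 = -66 - 22 = -88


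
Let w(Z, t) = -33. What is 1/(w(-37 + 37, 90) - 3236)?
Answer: -1/3269 ≈ -0.00030590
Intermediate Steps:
1/(w(-37 + 37, 90) - 3236) = 1/(-33 - 3236) = 1/(-3269) = -1/3269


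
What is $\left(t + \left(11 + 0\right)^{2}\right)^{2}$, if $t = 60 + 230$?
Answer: $168921$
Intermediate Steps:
$t = 290$
$\left(t + \left(11 + 0\right)^{2}\right)^{2} = \left(290 + \left(11 + 0\right)^{2}\right)^{2} = \left(290 + 11^{2}\right)^{2} = \left(290 + 121\right)^{2} = 411^{2} = 168921$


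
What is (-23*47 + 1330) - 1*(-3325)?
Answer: 3574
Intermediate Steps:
(-23*47 + 1330) - 1*(-3325) = (-1081 + 1330) + 3325 = 249 + 3325 = 3574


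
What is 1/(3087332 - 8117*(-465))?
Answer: 1/6861737 ≈ 1.4574e-7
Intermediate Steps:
1/(3087332 - 8117*(-465)) = 1/(3087332 + 3774405) = 1/6861737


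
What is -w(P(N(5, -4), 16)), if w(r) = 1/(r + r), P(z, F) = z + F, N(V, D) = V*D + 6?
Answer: -¼ ≈ -0.25000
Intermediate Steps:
N(V, D) = 6 + D*V (N(V, D) = D*V + 6 = 6 + D*V)
P(z, F) = F + z
w(r) = 1/(2*r)
-w(P(N(5, -4), 16)) = -1/(2*(16 + (6 - 4*5))) = -1/(2*(16 + (6 - 20))) = -1/(2*(16 - 14)) = -1/(2*2) = -1*¼ = -¼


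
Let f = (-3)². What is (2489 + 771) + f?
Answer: 3269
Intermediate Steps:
f = 9
(2489 + 771) + f = (2489 + 771) + 9 = 3260 + 9 = 3269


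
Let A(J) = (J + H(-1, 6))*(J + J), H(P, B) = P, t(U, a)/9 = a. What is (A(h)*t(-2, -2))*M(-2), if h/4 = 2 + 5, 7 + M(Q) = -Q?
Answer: 136080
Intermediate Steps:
M(Q) = -7 - Q
t(U, a) = 9*a
h = 28 (h = 4*(2 + 5) = 4*7 = 28)
A(J) = 2*J*(-1 + J) (A(J) = (J - 1)*(J + J) = (-1 + J)*(2*J) = 2*J*(-1 + J))
(A(h)*t(-2, -2))*M(-2) = ((2*28*(-1 + 28))*(9*(-2)))*(-7 - 1*(-2)) = ((2*28*27)*(-18))*(-7 + 2) = (1512*(-18))*(-5) = -27216*(-5) = 136080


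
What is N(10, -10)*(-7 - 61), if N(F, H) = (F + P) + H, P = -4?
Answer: 272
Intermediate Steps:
N(F, H) = -4 + F + H (N(F, H) = (F - 4) + H = (-4 + F) + H = -4 + F + H)
N(10, -10)*(-7 - 61) = (-4 + 10 - 10)*(-7 - 61) = -4*(-68) = 272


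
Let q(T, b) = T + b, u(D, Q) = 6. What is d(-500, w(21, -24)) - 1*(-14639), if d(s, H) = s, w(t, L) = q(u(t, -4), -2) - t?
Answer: 14139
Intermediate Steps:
w(t, L) = 4 - t (w(t, L) = (6 - 2) - t = 4 - t)
d(-500, w(21, -24)) - 1*(-14639) = -500 - 1*(-14639) = -500 + 14639 = 14139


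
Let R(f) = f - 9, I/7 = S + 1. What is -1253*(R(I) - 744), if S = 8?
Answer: 864570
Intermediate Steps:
I = 63 (I = 7*(8 + 1) = 7*9 = 63)
R(f) = -9 + f
-1253*(R(I) - 744) = -1253*((-9 + 63) - 744) = -1253*(54 - 744) = -1253*(-690) = 864570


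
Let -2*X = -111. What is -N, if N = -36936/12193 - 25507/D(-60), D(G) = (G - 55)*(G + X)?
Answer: 28706194/548685 ≈ 52.318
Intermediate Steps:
X = 111/2 (X = -1/2*(-111) = 111/2 ≈ 55.500)
D(G) = (-55 + G)*(111/2 + G) (D(G) = (G - 55)*(G + 111/2) = (-55 + G)*(111/2 + G))
N = -28706194/548685 (N = -36936/12193 - 25507/(-6105/2 + (-60)**2 + (1/2)*(-60)) = -36936*1/12193 - 25507/(-6105/2 + 3600 - 30) = -36936/12193 - 25507/1035/2 = -36936/12193 - 25507*2/1035 = -36936/12193 - 2218/45 = -28706194/548685 ≈ -52.318)
-N = -1*(-28706194/548685) = 28706194/548685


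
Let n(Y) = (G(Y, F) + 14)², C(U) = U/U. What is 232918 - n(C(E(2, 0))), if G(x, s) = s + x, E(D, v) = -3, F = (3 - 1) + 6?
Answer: 232389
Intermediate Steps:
F = 8 (F = 2 + 6 = 8)
C(U) = 1
n(Y) = (22 + Y)² (n(Y) = ((8 + Y) + 14)² = (22 + Y)²)
232918 - n(C(E(2, 0))) = 232918 - (22 + 1)² = 232918 - 1*23² = 232918 - 1*529 = 232918 - 529 = 232389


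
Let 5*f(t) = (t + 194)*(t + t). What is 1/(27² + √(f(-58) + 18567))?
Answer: 3645/2580146 - √385295/2580146 ≈ 0.0011721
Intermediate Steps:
f(t) = 2*t*(194 + t)/5 (f(t) = ((t + 194)*(t + t))/5 = ((194 + t)*(2*t))/5 = (2*t*(194 + t))/5 = 2*t*(194 + t)/5)
1/(27² + √(f(-58) + 18567)) = 1/(27² + √((⅖)*(-58)*(194 - 58) + 18567)) = 1/(729 + √((⅖)*(-58)*136 + 18567)) = 1/(729 + √(-15776/5 + 18567)) = 1/(729 + √(77059/5)) = 1/(729 + √385295/5)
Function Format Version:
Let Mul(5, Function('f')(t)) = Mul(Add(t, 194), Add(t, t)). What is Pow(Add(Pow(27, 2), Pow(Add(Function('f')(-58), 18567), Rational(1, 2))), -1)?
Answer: Add(Rational(3645, 2580146), Mul(Rational(-1, 2580146), Pow(385295, Rational(1, 2)))) ≈ 0.0011721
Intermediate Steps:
Function('f')(t) = Mul(Rational(2, 5), t, Add(194, t)) (Function('f')(t) = Mul(Rational(1, 5), Mul(Add(t, 194), Add(t, t))) = Mul(Rational(1, 5), Mul(Add(194, t), Mul(2, t))) = Mul(Rational(1, 5), Mul(2, t, Add(194, t))) = Mul(Rational(2, 5), t, Add(194, t)))
Pow(Add(Pow(27, 2), Pow(Add(Function('f')(-58), 18567), Rational(1, 2))), -1) = Pow(Add(Pow(27, 2), Pow(Add(Mul(Rational(2, 5), -58, Add(194, -58)), 18567), Rational(1, 2))), -1) = Pow(Add(729, Pow(Add(Mul(Rational(2, 5), -58, 136), 18567), Rational(1, 2))), -1) = Pow(Add(729, Pow(Add(Rational(-15776, 5), 18567), Rational(1, 2))), -1) = Pow(Add(729, Pow(Rational(77059, 5), Rational(1, 2))), -1) = Pow(Add(729, Mul(Rational(1, 5), Pow(385295, Rational(1, 2)))), -1)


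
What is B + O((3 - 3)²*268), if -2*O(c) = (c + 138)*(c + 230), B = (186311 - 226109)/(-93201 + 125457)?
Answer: -28441251/1792 ≈ -15871.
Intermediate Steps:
B = -2211/1792 (B = -39798/32256 = -39798*1/32256 = -2211/1792 ≈ -1.2338)
O(c) = -(138 + c)*(230 + c)/2 (O(c) = -(c + 138)*(c + 230)/2 = -(138 + c)*(230 + c)/2)
B + O((3 - 3)²*268) = -2211/1792 + (-15870 - 184*(3 - 3)²*268 - 71824*(3 - 3)⁴/2) = -2211/1792 + (-15870 - 184*0²*268 - (0²*268)²/2) = -2211/1792 + (-15870 - 0*268 - (0*268)²/2) = -2211/1792 + (-15870 - 184*0 - ½*0²) = -2211/1792 + (-15870 + 0 - ½*0) = -2211/1792 + (-15870 + 0 + 0) = -2211/1792 - 15870 = -28441251/1792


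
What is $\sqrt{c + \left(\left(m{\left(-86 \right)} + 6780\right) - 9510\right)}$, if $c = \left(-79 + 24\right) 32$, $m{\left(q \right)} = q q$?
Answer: $\sqrt{2906} \approx 53.907$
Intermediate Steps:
$m{\left(q \right)} = q^{2}$
$c = -1760$ ($c = \left(-55\right) 32 = -1760$)
$\sqrt{c + \left(\left(m{\left(-86 \right)} + 6780\right) - 9510\right)} = \sqrt{-1760 - \left(2730 - 7396\right)} = \sqrt{-1760 + \left(\left(7396 + 6780\right) - 9510\right)} = \sqrt{-1760 + \left(14176 - 9510\right)} = \sqrt{-1760 + 4666} = \sqrt{2906}$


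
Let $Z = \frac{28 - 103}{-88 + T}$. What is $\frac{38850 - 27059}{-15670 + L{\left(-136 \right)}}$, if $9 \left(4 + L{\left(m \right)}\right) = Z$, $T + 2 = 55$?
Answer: $- \frac{247611}{329149} \approx -0.75228$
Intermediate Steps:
$T = 53$ ($T = -2 + 55 = 53$)
$Z = \frac{15}{7}$ ($Z = \frac{28 - 103}{-88 + 53} = - \frac{75}{-35} = \left(-75\right) \left(- \frac{1}{35}\right) = \frac{15}{7} \approx 2.1429$)
$L{\left(m \right)} = - \frac{79}{21}$ ($L{\left(m \right)} = -4 + \frac{1}{9} \cdot \frac{15}{7} = -4 + \frac{5}{21} = - \frac{79}{21}$)
$\frac{38850 - 27059}{-15670 + L{\left(-136 \right)}} = \frac{38850 - 27059}{-15670 - \frac{79}{21}} = \frac{11791}{- \frac{329149}{21}} = 11791 \left(- \frac{21}{329149}\right) = - \frac{247611}{329149}$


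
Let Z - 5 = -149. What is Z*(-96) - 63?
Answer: 13761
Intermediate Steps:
Z = -144 (Z = 5 - 149 = -144)
Z*(-96) - 63 = -144*(-96) - 63 = 13824 - 63 = 13761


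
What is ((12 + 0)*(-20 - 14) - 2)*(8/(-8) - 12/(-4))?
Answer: -820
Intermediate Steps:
((12 + 0)*(-20 - 14) - 2)*(8/(-8) - 12/(-4)) = (12*(-34) - 2)*(8*(-1/8) - 12*(-1/4)) = (-408 - 2)*(-1 + 3) = -410*2 = -820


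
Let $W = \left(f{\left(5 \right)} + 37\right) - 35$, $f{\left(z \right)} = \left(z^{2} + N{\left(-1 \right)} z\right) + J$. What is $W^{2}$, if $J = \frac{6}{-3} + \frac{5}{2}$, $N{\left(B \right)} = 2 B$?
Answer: $\frac{1225}{4} \approx 306.25$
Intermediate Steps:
$J = \frac{1}{2}$ ($J = 6 \left(- \frac{1}{3}\right) + 5 \cdot \frac{1}{2} = -2 + \frac{5}{2} = \frac{1}{2} \approx 0.5$)
$f{\left(z \right)} = \frac{1}{2} + z^{2} - 2 z$ ($f{\left(z \right)} = \left(z^{2} + 2 \left(-1\right) z\right) + \frac{1}{2} = \left(z^{2} - 2 z\right) + \frac{1}{2} = \frac{1}{2} + z^{2} - 2 z$)
$W = \frac{35}{2}$ ($W = \left(\left(\frac{1}{2} + 5^{2} - 10\right) + 37\right) - 35 = \left(\left(\frac{1}{2} + 25 - 10\right) + 37\right) - 35 = \left(\frac{31}{2} + 37\right) - 35 = \frac{105}{2} - 35 = \frac{35}{2} \approx 17.5$)
$W^{2} = \left(\frac{35}{2}\right)^{2} = \frac{1225}{4}$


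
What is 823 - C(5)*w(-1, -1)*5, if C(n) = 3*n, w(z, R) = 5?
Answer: 448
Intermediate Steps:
823 - C(5)*w(-1, -1)*5 = 823 - (3*5)*5*5 = 823 - 15*5*5 = 823 - 75*5 = 823 - 1*375 = 823 - 375 = 448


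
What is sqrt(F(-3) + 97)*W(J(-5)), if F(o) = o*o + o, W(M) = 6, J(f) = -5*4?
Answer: 6*sqrt(103) ≈ 60.893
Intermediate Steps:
J(f) = -20
F(o) = o + o**2 (F(o) = o**2 + o = o + o**2)
sqrt(F(-3) + 97)*W(J(-5)) = sqrt(-3*(1 - 3) + 97)*6 = sqrt(-3*(-2) + 97)*6 = sqrt(6 + 97)*6 = sqrt(103)*6 = 6*sqrt(103)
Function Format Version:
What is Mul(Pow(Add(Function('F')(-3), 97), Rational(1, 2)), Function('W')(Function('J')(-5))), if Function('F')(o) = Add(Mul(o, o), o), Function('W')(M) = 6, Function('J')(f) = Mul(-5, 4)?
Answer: Mul(6, Pow(103, Rational(1, 2))) ≈ 60.893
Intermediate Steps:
Function('J')(f) = -20
Function('F')(o) = Add(o, Pow(o, 2)) (Function('F')(o) = Add(Pow(o, 2), o) = Add(o, Pow(o, 2)))
Mul(Pow(Add(Function('F')(-3), 97), Rational(1, 2)), Function('W')(Function('J')(-5))) = Mul(Pow(Add(Mul(-3, Add(1, -3)), 97), Rational(1, 2)), 6) = Mul(Pow(Add(Mul(-3, -2), 97), Rational(1, 2)), 6) = Mul(Pow(Add(6, 97), Rational(1, 2)), 6) = Mul(Pow(103, Rational(1, 2)), 6) = Mul(6, Pow(103, Rational(1, 2)))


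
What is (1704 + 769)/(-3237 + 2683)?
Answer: -2473/554 ≈ -4.4639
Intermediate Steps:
(1704 + 769)/(-3237 + 2683) = 2473/(-554) = 2473*(-1/554) = -2473/554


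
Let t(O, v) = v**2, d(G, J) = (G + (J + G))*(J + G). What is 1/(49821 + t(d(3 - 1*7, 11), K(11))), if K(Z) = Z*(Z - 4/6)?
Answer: 9/564670 ≈ 1.5939e-5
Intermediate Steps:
K(Z) = Z*(-2/3 + Z) (K(Z) = Z*(Z - 4*1/6) = Z*(Z - 2/3) = Z*(-2/3 + Z))
d(G, J) = (G + J)*(J + 2*G) (d(G, J) = (G + (G + J))*(G + J) = (J + 2*G)*(G + J) = (G + J)*(J + 2*G))
1/(49821 + t(d(3 - 1*7, 11), K(11))) = 1/(49821 + ((1/3)*11*(-2 + 3*11))**2) = 1/(49821 + ((1/3)*11*(-2 + 33))**2) = 1/(49821 + ((1/3)*11*31)**2) = 1/(49821 + (341/3)**2) = 1/(49821 + 116281/9) = 1/(564670/9) = 9/564670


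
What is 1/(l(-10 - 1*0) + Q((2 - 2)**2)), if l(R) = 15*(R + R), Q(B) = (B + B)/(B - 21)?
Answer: -1/300 ≈ -0.0033333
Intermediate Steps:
Q(B) = 2*B/(-21 + B) (Q(B) = (2*B)/(-21 + B) = 2*B/(-21 + B))
l(R) = 30*R (l(R) = 15*(2*R) = 30*R)
1/(l(-10 - 1*0) + Q((2 - 2)**2)) = 1/(30*(-10 - 1*0) + 2*(2 - 2)**2/(-21 + (2 - 2)**2)) = 1/(30*(-10 + 0) + 2*0**2/(-21 + 0**2)) = 1/(30*(-10) + 2*0/(-21 + 0)) = 1/(-300 + 2*0/(-21)) = 1/(-300 + 2*0*(-1/21)) = 1/(-300 + 0) = 1/(-300) = -1/300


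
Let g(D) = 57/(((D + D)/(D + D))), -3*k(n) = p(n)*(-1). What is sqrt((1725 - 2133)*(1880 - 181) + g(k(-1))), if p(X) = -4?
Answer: 3*I*sqrt(77015) ≈ 832.55*I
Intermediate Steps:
k(n) = -4/3 (k(n) = -(-4)*(-1)/3 = -1/3*4 = -4/3)
g(D) = 57 (g(D) = 57/(((2*D)/((2*D)))) = 57/(((2*D)*(1/(2*D)))) = 57/1 = 57*1 = 57)
sqrt((1725 - 2133)*(1880 - 181) + g(k(-1))) = sqrt((1725 - 2133)*(1880 - 181) + 57) = sqrt(-408*1699 + 57) = sqrt(-693192 + 57) = sqrt(-693135) = 3*I*sqrt(77015)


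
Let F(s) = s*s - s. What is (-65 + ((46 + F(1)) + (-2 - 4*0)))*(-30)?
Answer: 630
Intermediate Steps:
F(s) = s**2 - s
(-65 + ((46 + F(1)) + (-2 - 4*0)))*(-30) = (-65 + ((46 + 1*(-1 + 1)) + (-2 - 4*0)))*(-30) = (-65 + ((46 + 1*0) + (-2 + 0)))*(-30) = (-65 + ((46 + 0) - 2))*(-30) = (-65 + (46 - 2))*(-30) = (-65 + 44)*(-30) = -21*(-30) = 630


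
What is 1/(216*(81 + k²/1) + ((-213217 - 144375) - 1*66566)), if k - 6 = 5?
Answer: -1/380526 ≈ -2.6279e-6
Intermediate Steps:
k = 11 (k = 6 + 5 = 11)
1/(216*(81 + k²/1) + ((-213217 - 144375) - 1*66566)) = 1/(216*(81 + 11²/1) + ((-213217 - 144375) - 1*66566)) = 1/(216*(81 + 121*1) + (-357592 - 66566)) = 1/(216*(81 + 121) - 424158) = 1/(216*202 - 424158) = 1/(43632 - 424158) = 1/(-380526) = -1/380526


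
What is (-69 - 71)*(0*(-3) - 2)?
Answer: 280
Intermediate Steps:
(-69 - 71)*(0*(-3) - 2) = -140*(0 - 2) = -140*(-2) = 280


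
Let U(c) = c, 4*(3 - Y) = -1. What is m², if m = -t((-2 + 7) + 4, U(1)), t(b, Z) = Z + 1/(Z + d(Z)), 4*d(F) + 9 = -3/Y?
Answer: 625/5929 ≈ 0.10541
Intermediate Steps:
Y = 13/4 (Y = 3 - ¼*(-1) = 3 + ¼ = 13/4 ≈ 3.2500)
d(F) = -129/52 (d(F) = -9/4 + (-3/13/4)/4 = -9/4 + (-3*4/13)/4 = -9/4 + (¼)*(-12/13) = -9/4 - 3/13 = -129/52)
t(b, Z) = Z + 1/(-129/52 + Z) (t(b, Z) = Z + 1/(Z - 129/52) = Z + 1/(-129/52 + Z))
m = -25/77 (m = -(52 - 129*1 + 52*1²)/(-129 + 52*1) = -(52 - 129 + 52*1)/(-129 + 52) = -(52 - 129 + 52)/(-77) = -(-1)*(-25)/77 = -1*25/77 = -25/77 ≈ -0.32468)
m² = (-25/77)² = 625/5929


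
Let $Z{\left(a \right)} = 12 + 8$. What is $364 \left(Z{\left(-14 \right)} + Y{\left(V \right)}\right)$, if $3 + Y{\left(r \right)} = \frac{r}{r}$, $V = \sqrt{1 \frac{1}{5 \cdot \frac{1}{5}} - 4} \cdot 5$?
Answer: $6552$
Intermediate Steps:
$Z{\left(a \right)} = 20$
$V = 5 i \sqrt{3}$ ($V = \sqrt{1 \frac{1}{5 \cdot \frac{1}{5}} - 4} \cdot 5 = \sqrt{1 \cdot 1^{-1} - 4} \cdot 5 = \sqrt{1 \cdot 1 - 4} \cdot 5 = \sqrt{1 - 4} \cdot 5 = \sqrt{-3} \cdot 5 = i \sqrt{3} \cdot 5 = 5 i \sqrt{3} \approx 8.6602 i$)
$Y{\left(r \right)} = -2$ ($Y{\left(r \right)} = -3 + \frac{r}{r} = -3 + 1 = -2$)
$364 \left(Z{\left(-14 \right)} + Y{\left(V \right)}\right) = 364 \left(20 - 2\right) = 364 \cdot 18 = 6552$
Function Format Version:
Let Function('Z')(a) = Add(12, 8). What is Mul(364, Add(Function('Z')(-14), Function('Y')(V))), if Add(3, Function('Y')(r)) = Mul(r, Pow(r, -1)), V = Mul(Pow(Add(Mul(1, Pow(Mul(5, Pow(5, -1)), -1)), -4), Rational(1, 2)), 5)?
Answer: 6552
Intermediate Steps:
Function('Z')(a) = 20
V = Mul(5, I, Pow(3, Rational(1, 2))) (V = Mul(Pow(Add(Mul(1, Pow(Mul(5, Rational(1, 5)), -1)), -4), Rational(1, 2)), 5) = Mul(Pow(Add(Mul(1, Pow(1, -1)), -4), Rational(1, 2)), 5) = Mul(Pow(Add(Mul(1, 1), -4), Rational(1, 2)), 5) = Mul(Pow(Add(1, -4), Rational(1, 2)), 5) = Mul(Pow(-3, Rational(1, 2)), 5) = Mul(Mul(I, Pow(3, Rational(1, 2))), 5) = Mul(5, I, Pow(3, Rational(1, 2))) ≈ Mul(8.6602, I))
Function('Y')(r) = -2 (Function('Y')(r) = Add(-3, Mul(r, Pow(r, -1))) = Add(-3, 1) = -2)
Mul(364, Add(Function('Z')(-14), Function('Y')(V))) = Mul(364, Add(20, -2)) = Mul(364, 18) = 6552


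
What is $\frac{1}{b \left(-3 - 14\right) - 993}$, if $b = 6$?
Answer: $- \frac{1}{1095} \approx -0.00091324$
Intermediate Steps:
$\frac{1}{b \left(-3 - 14\right) - 993} = \frac{1}{6 \left(-3 - 14\right) - 993} = \frac{1}{6 \left(-17\right) - 993} = \frac{1}{-102 - 993} = \frac{1}{-1095} = - \frac{1}{1095}$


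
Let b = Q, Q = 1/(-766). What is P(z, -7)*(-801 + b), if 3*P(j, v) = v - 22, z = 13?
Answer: 17793443/2298 ≈ 7743.0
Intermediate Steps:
Q = -1/766 ≈ -0.0013055
P(j, v) = -22/3 + v/3 (P(j, v) = (v - 22)/3 = (-22 + v)/3 = -22/3 + v/3)
b = -1/766 ≈ -0.0013055
P(z, -7)*(-801 + b) = (-22/3 + (1/3)*(-7))*(-801 - 1/766) = (-22/3 - 7/3)*(-613567/766) = -29/3*(-613567/766) = 17793443/2298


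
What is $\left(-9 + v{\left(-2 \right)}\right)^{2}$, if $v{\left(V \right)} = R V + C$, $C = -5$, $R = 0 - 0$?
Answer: $196$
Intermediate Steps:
$R = 0$ ($R = 0 + 0 = 0$)
$v{\left(V \right)} = -5$ ($v{\left(V \right)} = 0 V - 5 = 0 - 5 = -5$)
$\left(-9 + v{\left(-2 \right)}\right)^{2} = \left(-9 - 5\right)^{2} = \left(-14\right)^{2} = 196$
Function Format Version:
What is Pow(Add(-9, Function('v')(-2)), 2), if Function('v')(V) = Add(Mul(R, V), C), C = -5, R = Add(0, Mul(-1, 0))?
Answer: 196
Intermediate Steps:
R = 0 (R = Add(0, 0) = 0)
Function('v')(V) = -5 (Function('v')(V) = Add(Mul(0, V), -5) = Add(0, -5) = -5)
Pow(Add(-9, Function('v')(-2)), 2) = Pow(Add(-9, -5), 2) = Pow(-14, 2) = 196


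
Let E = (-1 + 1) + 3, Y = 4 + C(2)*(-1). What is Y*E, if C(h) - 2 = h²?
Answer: -6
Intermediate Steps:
C(h) = 2 + h²
Y = -2 (Y = 4 + (2 + 2²)*(-1) = 4 + (2 + 4)*(-1) = 4 + 6*(-1) = 4 - 6 = -2)
E = 3 (E = 0 + 3 = 3)
Y*E = -2*3 = -6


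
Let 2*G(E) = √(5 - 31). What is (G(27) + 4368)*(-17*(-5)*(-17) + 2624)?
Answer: 5149872 + 1179*I*√26/2 ≈ 5.1499e+6 + 3005.9*I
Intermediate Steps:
G(E) = I*√26/2 (G(E) = √(5 - 31)/2 = √(-26)/2 = (I*√26)/2 = I*√26/2)
(G(27) + 4368)*(-17*(-5)*(-17) + 2624) = (I*√26/2 + 4368)*(-17*(-5)*(-17) + 2624) = (4368 + I*√26/2)*(85*(-17) + 2624) = (4368 + I*√26/2)*(-1445 + 2624) = (4368 + I*√26/2)*1179 = 5149872 + 1179*I*√26/2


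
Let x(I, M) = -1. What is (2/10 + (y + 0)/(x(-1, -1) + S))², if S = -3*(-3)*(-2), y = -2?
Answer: 841/9025 ≈ 0.093186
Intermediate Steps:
S = -18 (S = 9*(-2) = -18)
(2/10 + (y + 0)/(x(-1, -1) + S))² = (2/10 + (-2 + 0)/(-1 - 18))² = (2*(⅒) - 2/(-19))² = (⅕ - 2*(-1/19))² = (⅕ + 2/19)² = (29/95)² = 841/9025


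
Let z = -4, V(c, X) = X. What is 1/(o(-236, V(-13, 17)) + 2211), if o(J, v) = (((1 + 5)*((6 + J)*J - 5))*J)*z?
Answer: 1/307415811 ≈ 3.2529e-9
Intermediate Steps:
o(J, v) = -4*J*(-30 + 6*J*(6 + J)) (o(J, v) = (((1 + 5)*((6 + J)*J - 5))*J)*(-4) = ((6*(J*(6 + J) - 5))*J)*(-4) = ((6*(-5 + J*(6 + J)))*J)*(-4) = ((-30 + 6*J*(6 + J))*J)*(-4) = (J*(-30 + 6*J*(6 + J)))*(-4) = -4*J*(-30 + 6*J*(6 + J)))
1/(o(-236, V(-13, 17)) + 2211) = 1/(24*(-236)*(5 - 1*(-236)² - 6*(-236)) + 2211) = 1/(24*(-236)*(5 - 1*55696 + 1416) + 2211) = 1/(24*(-236)*(5 - 55696 + 1416) + 2211) = 1/(24*(-236)*(-54275) + 2211) = 1/(307413600 + 2211) = 1/307415811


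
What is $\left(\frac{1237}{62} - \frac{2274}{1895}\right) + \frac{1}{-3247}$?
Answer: $\frac{18874501}{1006570} \approx 18.751$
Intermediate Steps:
$\left(\frac{1237}{62} - \frac{2274}{1895}\right) + \frac{1}{-3247} = \left(1237 \cdot \frac{1}{62} - \frac{6}{5}\right) - \frac{1}{3247} = \left(\frac{1237}{62} - \frac{6}{5}\right) - \frac{1}{3247} = \frac{5813}{310} - \frac{1}{3247} = \frac{18874501}{1006570}$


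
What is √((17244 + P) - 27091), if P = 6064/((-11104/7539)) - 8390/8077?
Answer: I*√438798335134440954/5605438 ≈ 118.17*I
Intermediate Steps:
P = -23084081297/5605438 (P = 6064/((-11104*1/7539)) - 8390*1/8077 = 6064/(-11104/7539) - 8390/8077 = 6064*(-7539/11104) - 8390/8077 = -2857281/694 - 8390/8077 = -23084081297/5605438 ≈ -4118.2)
√((17244 + P) - 27091) = √((17244 - 23084081297/5605438) - 27091) = √(73576091575/5605438 - 27091) = √(-78280829283/5605438) = I*√438798335134440954/5605438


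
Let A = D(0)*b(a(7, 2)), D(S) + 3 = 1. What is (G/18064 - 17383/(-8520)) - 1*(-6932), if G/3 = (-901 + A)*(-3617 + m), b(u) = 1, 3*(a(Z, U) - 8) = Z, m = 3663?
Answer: 16658182753/2404770 ≈ 6927.1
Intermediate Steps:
a(Z, U) = 8 + Z/3
D(S) = -2 (D(S) = -3 + 1 = -2)
A = -2 (A = -2*1 = -2)
G = -124614 (G = 3*((-901 - 2)*(-3617 + 3663)) = 3*(-903*46) = 3*(-41538) = -124614)
(G/18064 - 17383/(-8520)) - 1*(-6932) = (-124614/18064 - 17383/(-8520)) - 1*(-6932) = (-124614*1/18064 - 17383*(-1/8520)) + 6932 = (-62307/9032 + 17383/8520) + 6932 = -11682887/2404770 + 6932 = 16658182753/2404770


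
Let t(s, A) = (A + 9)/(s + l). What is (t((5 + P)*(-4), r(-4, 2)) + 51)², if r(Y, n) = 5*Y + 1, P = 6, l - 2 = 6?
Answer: 851929/324 ≈ 2629.4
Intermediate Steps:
l = 8 (l = 2 + 6 = 8)
r(Y, n) = 1 + 5*Y
t(s, A) = (9 + A)/(8 + s) (t(s, A) = (A + 9)/(s + 8) = (9 + A)/(8 + s))
(t((5 + P)*(-4), r(-4, 2)) + 51)² = ((9 + (1 + 5*(-4)))/(8 + (5 + 6)*(-4)) + 51)² = ((9 + (1 - 20))/(8 + 11*(-4)) + 51)² = ((9 - 19)/(8 - 44) + 51)² = (-10/(-36) + 51)² = (-1/36*(-10) + 51)² = (5/18 + 51)² = (923/18)² = 851929/324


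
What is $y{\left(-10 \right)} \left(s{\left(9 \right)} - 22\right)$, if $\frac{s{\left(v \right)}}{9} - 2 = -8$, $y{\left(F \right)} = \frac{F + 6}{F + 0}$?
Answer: $- \frac{152}{5} \approx -30.4$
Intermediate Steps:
$y{\left(F \right)} = \frac{6 + F}{F}$
$s{\left(v \right)} = -54$ ($s{\left(v \right)} = 18 + 9 \left(-8\right) = 18 - 72 = -54$)
$y{\left(-10 \right)} \left(s{\left(9 \right)} - 22\right) = \frac{6 - 10}{-10} \left(-54 - 22\right) = \left(- \frac{1}{10}\right) \left(-4\right) \left(-76\right) = \frac{2}{5} \left(-76\right) = - \frac{152}{5}$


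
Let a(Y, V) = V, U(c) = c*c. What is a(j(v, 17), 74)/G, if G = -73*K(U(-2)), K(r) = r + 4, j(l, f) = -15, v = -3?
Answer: -37/292 ≈ -0.12671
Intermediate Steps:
U(c) = c²
K(r) = 4 + r
G = -584 (G = -73*(4 + (-2)²) = -73*(4 + 4) = -73*8 = -584)
a(j(v, 17), 74)/G = 74/(-584) = 74*(-1/584) = -37/292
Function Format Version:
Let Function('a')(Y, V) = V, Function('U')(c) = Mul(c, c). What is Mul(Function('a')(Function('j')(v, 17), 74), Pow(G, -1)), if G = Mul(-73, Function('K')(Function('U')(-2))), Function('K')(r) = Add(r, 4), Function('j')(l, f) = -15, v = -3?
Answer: Rational(-37, 292) ≈ -0.12671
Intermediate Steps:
Function('U')(c) = Pow(c, 2)
Function('K')(r) = Add(4, r)
G = -584 (G = Mul(-73, Add(4, Pow(-2, 2))) = Mul(-73, Add(4, 4)) = Mul(-73, 8) = -584)
Mul(Function('a')(Function('j')(v, 17), 74), Pow(G, -1)) = Mul(74, Pow(-584, -1)) = Mul(74, Rational(-1, 584)) = Rational(-37, 292)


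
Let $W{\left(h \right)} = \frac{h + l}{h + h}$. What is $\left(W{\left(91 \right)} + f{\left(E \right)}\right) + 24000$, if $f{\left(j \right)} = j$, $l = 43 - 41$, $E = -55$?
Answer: $\frac{4358083}{182} \approx 23946.0$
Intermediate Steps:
$l = 2$ ($l = 43 - 41 = 2$)
$W{\left(h \right)} = \frac{2 + h}{2 h}$ ($W{\left(h \right)} = \frac{h + 2}{h + h} = \frac{2 + h}{2 h}$)
$\left(W{\left(91 \right)} + f{\left(E \right)}\right) + 24000 = \left(\frac{2 + 91}{2 \cdot 91} - 55\right) + 24000 = \left(\frac{1}{2} \cdot \frac{1}{91} \cdot 93 - 55\right) + 24000 = \left(\frac{93}{182} - 55\right) + 24000 = - \frac{9917}{182} + 24000 = \frac{4358083}{182}$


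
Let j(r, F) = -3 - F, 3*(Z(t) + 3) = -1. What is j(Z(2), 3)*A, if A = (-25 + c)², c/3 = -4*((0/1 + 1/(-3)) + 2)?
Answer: -12150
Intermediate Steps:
Z(t) = -10/3 (Z(t) = -3 + (⅓)*(-1) = -3 - ⅓ = -10/3)
c = -20 (c = 3*(-4*((0/1 + 1/(-3)) + 2)) = 3*(-4*((0*1 + 1*(-⅓)) + 2)) = 3*(-4*((0 - ⅓) + 2)) = 3*(-4*(-⅓ + 2)) = 3*(-4*5/3) = 3*(-20/3) = -20)
A = 2025 (A = (-25 - 20)² = (-45)² = 2025)
j(Z(2), 3)*A = (-3 - 1*3)*2025 = (-3 - 3)*2025 = -6*2025 = -12150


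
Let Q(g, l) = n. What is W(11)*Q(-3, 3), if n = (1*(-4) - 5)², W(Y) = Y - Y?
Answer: 0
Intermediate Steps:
W(Y) = 0
n = 81 (n = (-4 - 5)² = (-9)² = 81)
Q(g, l) = 81
W(11)*Q(-3, 3) = 0*81 = 0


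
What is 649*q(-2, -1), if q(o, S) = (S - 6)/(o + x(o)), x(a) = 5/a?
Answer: 9086/9 ≈ 1009.6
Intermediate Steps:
q(o, S) = (-6 + S)/(o + 5/o) (q(o, S) = (S - 6)/(o + 5/o) = (-6 + S)/(o + 5/o))
649*q(-2, -1) = 649*(-2*(-6 - 1)/(5 + (-2)²)) = 649*(-2*(-7)/(5 + 4)) = 649*(-2*(-7)/9) = 649*(-2*⅑*(-7)) = 649*(14/9) = 9086/9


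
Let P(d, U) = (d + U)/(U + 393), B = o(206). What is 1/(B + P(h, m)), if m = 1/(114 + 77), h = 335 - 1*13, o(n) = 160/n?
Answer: 7731592/12339929 ≈ 0.62655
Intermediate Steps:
h = 322 (h = 335 - 13 = 322)
B = 80/103 (B = 160/206 = 160*(1/206) = 80/103 ≈ 0.77670)
m = 1/191 ≈ 0.0052356
P(d, U) = (U + d)/(393 + U)
1/(B + P(h, m)) = 1/(80/103 + (1/191 + 322)/(393 + 1/191)) = 1/(80/103 + (61503/191)/(75064/191)) = 1/(80/103 + (191/75064)*(61503/191)) = 1/(80/103 + 61503/75064) = 1/(12339929/7731592) = 7731592/12339929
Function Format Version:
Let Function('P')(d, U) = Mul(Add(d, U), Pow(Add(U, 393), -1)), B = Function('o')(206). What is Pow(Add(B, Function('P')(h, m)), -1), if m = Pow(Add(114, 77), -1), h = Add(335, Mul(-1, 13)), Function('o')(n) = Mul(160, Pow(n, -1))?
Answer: Rational(7731592, 12339929) ≈ 0.62655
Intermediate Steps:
h = 322 (h = Add(335, -13) = 322)
B = Rational(80, 103) (B = Mul(160, Pow(206, -1)) = Mul(160, Rational(1, 206)) = Rational(80, 103) ≈ 0.77670)
m = Rational(1, 191) (m = Pow(191, -1) = Rational(1, 191) ≈ 0.0052356)
Function('P')(d, U) = Mul(Pow(Add(393, U), -1), Add(U, d)) (Function('P')(d, U) = Mul(Add(U, d), Pow(Add(393, U), -1)) = Mul(Pow(Add(393, U), -1), Add(U, d)))
Pow(Add(B, Function('P')(h, m)), -1) = Pow(Add(Rational(80, 103), Mul(Pow(Add(393, Rational(1, 191)), -1), Add(Rational(1, 191), 322))), -1) = Pow(Add(Rational(80, 103), Mul(Pow(Rational(75064, 191), -1), Rational(61503, 191))), -1) = Pow(Add(Rational(80, 103), Mul(Rational(191, 75064), Rational(61503, 191))), -1) = Pow(Add(Rational(80, 103), Rational(61503, 75064)), -1) = Pow(Rational(12339929, 7731592), -1) = Rational(7731592, 12339929)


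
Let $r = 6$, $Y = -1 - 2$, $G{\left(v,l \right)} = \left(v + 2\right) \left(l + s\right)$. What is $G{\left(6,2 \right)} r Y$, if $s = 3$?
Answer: $-720$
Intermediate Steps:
$G{\left(v,l \right)} = \left(2 + v\right) \left(3 + l\right)$ ($G{\left(v,l \right)} = \left(v + 2\right) \left(l + 3\right) = \left(2 + v\right) \left(3 + l\right)$)
$Y = -3$
$G{\left(6,2 \right)} r Y = \left(6 + 2 \cdot 2 + 3 \cdot 6 + 2 \cdot 6\right) 6 \left(-3\right) = \left(6 + 4 + 18 + 12\right) 6 \left(-3\right) = 40 \cdot 6 \left(-3\right) = 240 \left(-3\right) = -720$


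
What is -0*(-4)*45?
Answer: 0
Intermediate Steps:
-0*(-4)*45 = -36*0*45 = 0*45 = 0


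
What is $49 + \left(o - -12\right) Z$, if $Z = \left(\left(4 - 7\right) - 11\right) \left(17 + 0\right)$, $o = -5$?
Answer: $-1617$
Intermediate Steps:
$Z = -238$ ($Z = \left(-3 - 11\right) 17 = \left(-14\right) 17 = -238$)
$49 + \left(o - -12\right) Z = 49 + \left(-5 - -12\right) \left(-238\right) = 49 + \left(-5 + 12\right) \left(-238\right) = 49 + 7 \left(-238\right) = 49 - 1666 = -1617$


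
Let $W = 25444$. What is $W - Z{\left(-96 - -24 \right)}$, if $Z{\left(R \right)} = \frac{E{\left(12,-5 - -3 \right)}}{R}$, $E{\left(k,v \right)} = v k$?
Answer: $\frac{76331}{3} \approx 25444.0$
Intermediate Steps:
$E{\left(k,v \right)} = k v$
$Z{\left(R \right)} = - \frac{24}{R}$ ($Z{\left(R \right)} = \frac{12 \left(-5 - -3\right)}{R} = \frac{12 \left(-5 + 3\right)}{R} = \frac{12 \left(-2\right)}{R} = - \frac{24}{R}$)
$W - Z{\left(-96 - -24 \right)} = 25444 - - \frac{24}{-96 - -24} = 25444 - - \frac{24}{-96 + 24} = 25444 - - \frac{24}{-72} = 25444 - \left(-24\right) \left(- \frac{1}{72}\right) = 25444 - \frac{1}{3} = \frac{76331}{3}$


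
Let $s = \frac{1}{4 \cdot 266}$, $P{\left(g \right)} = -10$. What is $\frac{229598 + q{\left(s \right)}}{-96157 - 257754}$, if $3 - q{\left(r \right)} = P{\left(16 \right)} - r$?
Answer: $- \frac{244306105}{376561304} \approx -0.64878$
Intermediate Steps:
$s = \frac{1}{1064} \approx 0.00093985$
$q{\left(r \right)} = 13 + r$ ($q{\left(r \right)} = 3 - \left(-10 - r\right) = 3 + \left(10 + r\right) = 13 + r$)
$\frac{229598 + q{\left(s \right)}}{-96157 - 257754} = \frac{229598 + \left(13 + \frac{1}{1064}\right)}{-96157 - 257754} = \frac{229598 + \frac{13833}{1064}}{-353911} = \frac{244306105}{1064} \left(- \frac{1}{353911}\right) = - \frac{244306105}{376561304}$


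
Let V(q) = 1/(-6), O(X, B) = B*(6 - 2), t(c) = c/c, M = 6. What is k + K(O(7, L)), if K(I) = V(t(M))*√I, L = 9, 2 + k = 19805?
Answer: 19802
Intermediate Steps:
k = 19803 (k = -2 + 19805 = 19803)
t(c) = 1
O(X, B) = 4*B (O(X, B) = B*4 = 4*B)
V(q) = -⅙
K(I) = -√I/6
k + K(O(7, L)) = 19803 - √(4*9)/6 = 19803 - √36/6 = 19803 - ⅙*6 = 19803 - 1 = 19802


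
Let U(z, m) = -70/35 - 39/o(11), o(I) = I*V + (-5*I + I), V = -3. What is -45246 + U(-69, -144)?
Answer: -3484057/77 ≈ -45248.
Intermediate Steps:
o(I) = -7*I (o(I) = I*(-3) + (-5*I + I) = -3*I - 4*I = -7*I)
U(z, m) = -115/77 (U(z, m) = -70/35 - 39/((-7*11)) = -70*1/35 - 39/(-77) = -2 - 39*(-1/77) = -2 + 39/77 = -115/77)
-45246 + U(-69, -144) = -45246 - 115/77 = -3484057/77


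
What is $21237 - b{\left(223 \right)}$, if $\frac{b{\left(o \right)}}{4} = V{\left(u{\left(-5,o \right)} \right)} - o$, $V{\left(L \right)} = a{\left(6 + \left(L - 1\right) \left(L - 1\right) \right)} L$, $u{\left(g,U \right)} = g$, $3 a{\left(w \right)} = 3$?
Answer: $22149$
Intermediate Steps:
$a{\left(w \right)} = 1$ ($a{\left(w \right)} = \frac{1}{3} \cdot 3 = 1$)
$V{\left(L \right)} = L$ ($V{\left(L \right)} = 1 L = L$)
$b{\left(o \right)} = -20 - 4 o$ ($b{\left(o \right)} = 4 \left(-5 - o\right) = -20 - 4 o$)
$21237 - b{\left(223 \right)} = 21237 - \left(-20 - 892\right) = 21237 - -912 = 21237 + 912 = 22149$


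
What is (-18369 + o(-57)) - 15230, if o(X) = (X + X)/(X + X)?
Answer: -33598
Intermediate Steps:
o(X) = 1 (o(X) = (2*X)/((2*X)) = (2*X)*(1/(2*X)) = 1)
(-18369 + o(-57)) - 15230 = (-18369 + 1) - 15230 = -18368 - 15230 = -33598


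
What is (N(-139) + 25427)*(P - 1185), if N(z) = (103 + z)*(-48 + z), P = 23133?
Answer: 705825732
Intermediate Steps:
N(z) = (-48 + z)*(103 + z)
(N(-139) + 25427)*(P - 1185) = ((-4944 + (-139)² + 55*(-139)) + 25427)*(23133 - 1185) = ((-4944 + 19321 - 7645) + 25427)*21948 = (6732 + 25427)*21948 = 32159*21948 = 705825732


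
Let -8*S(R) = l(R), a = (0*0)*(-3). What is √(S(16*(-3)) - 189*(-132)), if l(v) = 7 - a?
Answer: 7*√8146/4 ≈ 157.95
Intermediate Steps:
a = 0 (a = 0*(-3) = 0)
l(v) = 7 (l(v) = 7 - 1*0 = 7 + 0 = 7)
S(R) = -7/8 (S(R) = -⅛*7 = -7/8)
√(S(16*(-3)) - 189*(-132)) = √(-7/8 - 189*(-132)) = √(-7/8 + 24948) = √(199577/8) = 7*√8146/4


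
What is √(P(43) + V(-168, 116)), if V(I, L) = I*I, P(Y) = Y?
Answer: √28267 ≈ 168.13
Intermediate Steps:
V(I, L) = I²
√(P(43) + V(-168, 116)) = √(43 + (-168)²) = √(43 + 28224) = √28267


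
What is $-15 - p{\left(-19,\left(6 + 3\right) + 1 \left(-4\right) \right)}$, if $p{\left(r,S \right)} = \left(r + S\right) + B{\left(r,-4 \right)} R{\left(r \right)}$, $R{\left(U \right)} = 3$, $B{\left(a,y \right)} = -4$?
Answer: $11$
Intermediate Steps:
$p{\left(r,S \right)} = -12 + S + r$ ($p{\left(r,S \right)} = \left(r + S\right) - 12 = \left(S + r\right) - 12 = -12 + S + r$)
$-15 - p{\left(-19,\left(6 + 3\right) + 1 \left(-4\right) \right)} = -15 - \left(-12 + \left(\left(6 + 3\right) + 1 \left(-4\right)\right) - 19\right) = -15 - \left(-12 + \left(9 - 4\right) - 19\right) = -15 - \left(-12 + 5 - 19\right) = -15 - -26 = -15 + 26 = 11$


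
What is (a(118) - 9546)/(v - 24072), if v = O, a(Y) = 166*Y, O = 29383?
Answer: 10042/5311 ≈ 1.8908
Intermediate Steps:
v = 29383
(a(118) - 9546)/(v - 24072) = (166*118 - 9546)/(29383 - 24072) = (19588 - 9546)/5311 = 10042*(1/5311) = 10042/5311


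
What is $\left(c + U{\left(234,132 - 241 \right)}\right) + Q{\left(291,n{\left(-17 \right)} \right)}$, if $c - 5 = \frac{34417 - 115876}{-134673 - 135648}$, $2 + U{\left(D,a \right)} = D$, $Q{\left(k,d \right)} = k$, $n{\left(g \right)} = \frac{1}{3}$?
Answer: $\frac{47603649}{90107} \approx 528.3$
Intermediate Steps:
$n{\left(g \right)} = \frac{1}{3}$
$U{\left(D,a \right)} = -2 + D$
$c = \frac{477688}{90107}$ ($c = 5 + \frac{34417 - 115876}{-134673 - 135648} = 5 - \frac{81459}{-270321} = 5 - - \frac{27153}{90107} = 5 + \frac{27153}{90107} = \frac{477688}{90107} \approx 5.3013$)
$\left(c + U{\left(234,132 - 241 \right)}\right) + Q{\left(291,n{\left(-17 \right)} \right)} = \left(\frac{477688}{90107} + \left(-2 + 234\right)\right) + 291 = \left(\frac{477688}{90107} + 232\right) + 291 = \frac{21382512}{90107} + 291 = \frac{47603649}{90107}$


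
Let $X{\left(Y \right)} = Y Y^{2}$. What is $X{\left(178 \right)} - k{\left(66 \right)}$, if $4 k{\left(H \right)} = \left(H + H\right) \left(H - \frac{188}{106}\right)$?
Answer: $\frac{298794524}{53} \approx 5.6376 \cdot 10^{6}$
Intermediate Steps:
$X{\left(Y \right)} = Y^{3}$
$k{\left(H \right)} = \frac{H \left(- \frac{94}{53} + H\right)}{2}$ ($k{\left(H \right)} = \frac{\left(H + H\right) \left(H - \frac{188}{106}\right)}{4} = \frac{2 H \left(H - \frac{94}{53}\right)}{4} = \frac{2 H \left(- \frac{94}{53} + H\right)}{4} = \frac{H \left(- \frac{94}{53} + H\right)}{2}$)
$X{\left(178 \right)} - k{\left(66 \right)} = 178^{3} - \frac{1}{106} \cdot 66 \left(-94 + 53 \cdot 66\right) = 5639752 - \frac{1}{106} \cdot 66 \left(-94 + 3498\right) = 5639752 - \frac{1}{106} \cdot 66 \cdot 3404 = 5639752 - \frac{112332}{53} = \frac{298794524}{53}$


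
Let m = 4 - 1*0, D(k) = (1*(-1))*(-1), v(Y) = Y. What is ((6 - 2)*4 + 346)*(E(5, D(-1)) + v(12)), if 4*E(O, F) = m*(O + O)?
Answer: 7964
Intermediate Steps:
D(k) = 1 (D(k) = -1*(-1) = 1)
m = 4 (m = 4 + 0 = 4)
E(O, F) = 2*O (E(O, F) = (4*(O + O))/4 = (4*(2*O))/4 = (8*O)/4 = 2*O)
((6 - 2)*4 + 346)*(E(5, D(-1)) + v(12)) = ((6 - 2)*4 + 346)*(2*5 + 12) = (4*4 + 346)*(10 + 12) = (16 + 346)*22 = 362*22 = 7964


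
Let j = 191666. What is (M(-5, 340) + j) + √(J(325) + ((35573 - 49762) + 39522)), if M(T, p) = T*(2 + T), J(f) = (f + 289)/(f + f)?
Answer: 191681 + 2*√26758979/65 ≈ 1.9184e+5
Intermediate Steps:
J(f) = (289 + f)/(2*f) (J(f) = (289 + f)/((2*f)) = (289 + f)*(1/(2*f)) = (289 + f)/(2*f))
(M(-5, 340) + j) + √(J(325) + ((35573 - 49762) + 39522)) = (-5*(2 - 5) + 191666) + √((½)*(289 + 325)/325 + ((35573 - 49762) + 39522)) = (-5*(-3) + 191666) + √((½)*(1/325)*614 + (-14189 + 39522)) = (15 + 191666) + √(307/325 + 25333) = 191681 + √(8233532/325) = 191681 + 2*√26758979/65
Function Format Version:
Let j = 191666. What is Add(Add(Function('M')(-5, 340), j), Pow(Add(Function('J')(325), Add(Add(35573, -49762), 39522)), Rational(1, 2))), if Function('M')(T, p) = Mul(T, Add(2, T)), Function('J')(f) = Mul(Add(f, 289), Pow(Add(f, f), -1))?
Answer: Add(191681, Mul(Rational(2, 65), Pow(26758979, Rational(1, 2)))) ≈ 1.9184e+5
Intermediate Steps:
Function('J')(f) = Mul(Rational(1, 2), Pow(f, -1), Add(289, f)) (Function('J')(f) = Mul(Add(289, f), Pow(Mul(2, f), -1)) = Mul(Add(289, f), Mul(Rational(1, 2), Pow(f, -1))) = Mul(Rational(1, 2), Pow(f, -1), Add(289, f)))
Add(Add(Function('M')(-5, 340), j), Pow(Add(Function('J')(325), Add(Add(35573, -49762), 39522)), Rational(1, 2))) = Add(Add(Mul(-5, Add(2, -5)), 191666), Pow(Add(Mul(Rational(1, 2), Pow(325, -1), Add(289, 325)), Add(Add(35573, -49762), 39522)), Rational(1, 2))) = Add(Add(Mul(-5, -3), 191666), Pow(Add(Mul(Rational(1, 2), Rational(1, 325), 614), Add(-14189, 39522)), Rational(1, 2))) = Add(Add(15, 191666), Pow(Add(Rational(307, 325), 25333), Rational(1, 2))) = Add(191681, Pow(Rational(8233532, 325), Rational(1, 2))) = Add(191681, Mul(Rational(2, 65), Pow(26758979, Rational(1, 2))))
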